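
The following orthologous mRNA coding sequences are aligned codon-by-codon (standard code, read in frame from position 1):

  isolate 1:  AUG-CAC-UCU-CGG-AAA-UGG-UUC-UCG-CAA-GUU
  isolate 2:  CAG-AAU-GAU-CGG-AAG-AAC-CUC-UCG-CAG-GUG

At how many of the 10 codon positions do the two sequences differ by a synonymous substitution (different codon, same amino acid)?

Codon 1: AUG Met / CAG Gln — nonsynonymous.
Codon 2: CAC His / AAU Asn — nonsynonymous.
Codon 3: UCU Ser / GAU Asp — nonsynonymous.
Codon 4: CGG Arg / CGG Arg — identical.
Codon 5: AAA Lys / AAG Lys — synonymous.
Codon 6: UGG Trp / AAC Asn — nonsynonymous.
Codon 7: UUC Phe / CUC Leu — nonsynonymous.
Codon 8: UCG Ser / UCG Ser — identical.
Codon 9: CAA Gln / CAG Gln — synonymous.
Codon 10: GUU Val / GUG Val — synonymous.
Synonymous differences: 3.

3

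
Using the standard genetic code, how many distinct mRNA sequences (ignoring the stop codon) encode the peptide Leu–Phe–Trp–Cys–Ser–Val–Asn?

1152

Leu: 6 codons.
Phe: 2 codons.
Trp: 1 codon.
Cys: 2 codons.
Ser: 6 codons.
Val: 4 codons.
Asn: 2 codons.
6 × 2 × 1 × 2 × 6 × 4 × 2 = 1152.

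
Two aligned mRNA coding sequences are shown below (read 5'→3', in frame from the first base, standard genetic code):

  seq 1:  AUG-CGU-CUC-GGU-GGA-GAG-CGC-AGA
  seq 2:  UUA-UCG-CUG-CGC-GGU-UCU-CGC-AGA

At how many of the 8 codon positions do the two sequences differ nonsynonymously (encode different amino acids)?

Codon 1: AUG Met / UUA Leu — nonsynonymous.
Codon 2: CGU Arg / UCG Ser — nonsynonymous.
Codon 3: CUC Leu / CUG Leu — synonymous.
Codon 4: GGU Gly / CGC Arg — nonsynonymous.
Codon 5: GGA Gly / GGU Gly — synonymous.
Codon 6: GAG Glu / UCU Ser — nonsynonymous.
Codon 7: CGC Arg / CGC Arg — identical.
Codon 8: AGA Arg / AGA Arg — identical.
Nonsynonymous differences: 4.

4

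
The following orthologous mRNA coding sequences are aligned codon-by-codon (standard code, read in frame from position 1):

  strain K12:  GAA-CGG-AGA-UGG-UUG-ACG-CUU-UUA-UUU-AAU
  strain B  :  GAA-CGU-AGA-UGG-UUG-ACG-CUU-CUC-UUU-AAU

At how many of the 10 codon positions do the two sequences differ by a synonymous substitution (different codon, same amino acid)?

Codon 1: GAA Glu / GAA Glu — identical.
Codon 2: CGG Arg / CGU Arg — synonymous.
Codon 3: AGA Arg / AGA Arg — identical.
Codon 4: UGG Trp / UGG Trp — identical.
Codon 5: UUG Leu / UUG Leu — identical.
Codon 6: ACG Thr / ACG Thr — identical.
Codon 7: CUU Leu / CUU Leu — identical.
Codon 8: UUA Leu / CUC Leu — synonymous.
Codon 9: UUU Phe / UUU Phe — identical.
Codon 10: AAU Asn / AAU Asn — identical.
Synonymous differences: 2.

2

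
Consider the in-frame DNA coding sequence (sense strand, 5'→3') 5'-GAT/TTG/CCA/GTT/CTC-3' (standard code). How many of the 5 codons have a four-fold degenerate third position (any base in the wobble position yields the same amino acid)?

Codon 1 GAT (Asp): third position 2-fold.
Codon 2 TTG (Leu): third position 2-fold.
Codon 3 CCA (Pro): third position 4-fold.
Codon 4 GTT (Val): third position 4-fold.
Codon 5 CTC (Leu): third position 4-fold.
Four-fold degenerate third positions: 3.

3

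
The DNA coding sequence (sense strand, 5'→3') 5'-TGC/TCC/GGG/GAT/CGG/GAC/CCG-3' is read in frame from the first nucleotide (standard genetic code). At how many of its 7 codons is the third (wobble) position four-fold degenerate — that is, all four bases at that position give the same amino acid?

4

Codon 1 TGC (Cys): third position 2-fold.
Codon 2 TCC (Ser): third position 4-fold.
Codon 3 GGG (Gly): third position 4-fold.
Codon 4 GAT (Asp): third position 2-fold.
Codon 5 CGG (Arg): third position 4-fold.
Codon 6 GAC (Asp): third position 2-fold.
Codon 7 CCG (Pro): third position 4-fold.
Four-fold degenerate third positions: 4.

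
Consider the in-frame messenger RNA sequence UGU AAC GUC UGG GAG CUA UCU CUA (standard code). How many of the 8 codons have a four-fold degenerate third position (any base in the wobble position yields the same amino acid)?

Codon 1 UGU (Cys): third position 2-fold.
Codon 2 AAC (Asn): third position 2-fold.
Codon 3 GUC (Val): third position 4-fold.
Codon 4 UGG (Trp): third position 1-fold.
Codon 5 GAG (Glu): third position 2-fold.
Codon 6 CUA (Leu): third position 4-fold.
Codon 7 UCU (Ser): third position 4-fold.
Codon 8 CUA (Leu): third position 4-fold.
Four-fold degenerate third positions: 4.

4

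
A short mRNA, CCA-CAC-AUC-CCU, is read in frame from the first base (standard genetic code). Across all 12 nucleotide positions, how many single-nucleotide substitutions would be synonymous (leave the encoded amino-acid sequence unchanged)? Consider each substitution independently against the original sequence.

9

Codon 1 (CCA, Pro): 3 synonymous substitutions.
Codon 2 (CAC, His): 1 synonymous substitution.
Codon 3 (AUC, Ile): 2 synonymous substitutions.
Codon 4 (CCU, Pro): 3 synonymous substitutions.
Total: 3 + 1 + 2 + 3 = 9.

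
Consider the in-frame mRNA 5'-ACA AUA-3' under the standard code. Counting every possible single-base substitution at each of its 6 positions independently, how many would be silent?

5

Codon 1 (ACA, Thr): 3 synonymous substitutions.
Codon 2 (AUA, Ile): 2 synonymous substitutions.
Total: 3 + 2 = 5.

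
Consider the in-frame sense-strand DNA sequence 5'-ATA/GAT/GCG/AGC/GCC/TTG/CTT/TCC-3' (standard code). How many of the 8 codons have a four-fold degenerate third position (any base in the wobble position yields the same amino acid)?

4

Codon 1 ATA (Ile): third position 3-fold.
Codon 2 GAT (Asp): third position 2-fold.
Codon 3 GCG (Ala): third position 4-fold.
Codon 4 AGC (Ser): third position 2-fold.
Codon 5 GCC (Ala): third position 4-fold.
Codon 6 TTG (Leu): third position 2-fold.
Codon 7 CTT (Leu): third position 4-fold.
Codon 8 TCC (Ser): third position 4-fold.
Four-fold degenerate third positions: 4.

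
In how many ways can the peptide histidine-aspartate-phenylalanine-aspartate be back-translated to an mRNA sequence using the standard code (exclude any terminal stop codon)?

16

His: 2 codons.
Asp: 2 codons.
Phe: 2 codons.
Asp: 2 codons.
2 × 2 × 2 × 2 = 16.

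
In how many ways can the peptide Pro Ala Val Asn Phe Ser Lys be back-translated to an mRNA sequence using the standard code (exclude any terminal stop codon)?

3072

Pro: 4 codons.
Ala: 4 codons.
Val: 4 codons.
Asn: 2 codons.
Phe: 2 codons.
Ser: 6 codons.
Lys: 2 codons.
4 × 4 × 4 × 2 × 2 × 6 × 2 = 3072.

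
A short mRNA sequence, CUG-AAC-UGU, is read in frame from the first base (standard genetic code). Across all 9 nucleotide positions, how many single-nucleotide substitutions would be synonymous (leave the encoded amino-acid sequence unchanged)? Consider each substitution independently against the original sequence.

Codon 1 (CUG, Leu): 4 synonymous substitutions.
Codon 2 (AAC, Asn): 1 synonymous substitution.
Codon 3 (UGU, Cys): 1 synonymous substitution.
Total: 4 + 1 + 1 = 6.

6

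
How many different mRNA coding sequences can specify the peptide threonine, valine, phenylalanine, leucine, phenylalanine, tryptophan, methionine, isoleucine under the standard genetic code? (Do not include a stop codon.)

1152

Thr: 4 codons.
Val: 4 codons.
Phe: 2 codons.
Leu: 6 codons.
Phe: 2 codons.
Trp: 1 codon.
Met: 1 codon.
Ile: 3 codons.
4 × 4 × 2 × 6 × 2 × 1 × 1 × 3 = 1152.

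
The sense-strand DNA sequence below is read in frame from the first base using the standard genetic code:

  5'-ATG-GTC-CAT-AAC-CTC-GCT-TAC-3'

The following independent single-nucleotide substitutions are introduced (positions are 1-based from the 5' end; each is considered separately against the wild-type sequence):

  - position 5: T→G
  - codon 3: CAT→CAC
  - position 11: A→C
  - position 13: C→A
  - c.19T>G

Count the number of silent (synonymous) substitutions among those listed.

1

Codon 2: GTC (Val) → GGC (Gly) — missense.
Codon 3: CAT (His) → CAC (His) — synonymous.
Codon 4: AAC (Asn) → ACC (Thr) — missense.
Codon 5: CTC (Leu) → ATC (Ile) — missense.
Codon 7: TAC (Tyr) → GAC (Asp) — missense.
Synonymous: 1 of 5.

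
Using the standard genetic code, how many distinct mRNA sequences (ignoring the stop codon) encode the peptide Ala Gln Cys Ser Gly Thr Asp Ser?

Ala: 4 codons.
Gln: 2 codons.
Cys: 2 codons.
Ser: 6 codons.
Gly: 4 codons.
Thr: 4 codons.
Asp: 2 codons.
Ser: 6 codons.
4 × 2 × 2 × 6 × 4 × 4 × 2 × 6 = 18432.

18432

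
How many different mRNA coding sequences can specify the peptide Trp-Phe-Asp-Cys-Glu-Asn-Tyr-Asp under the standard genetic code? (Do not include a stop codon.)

128

Trp: 1 codon.
Phe: 2 codons.
Asp: 2 codons.
Cys: 2 codons.
Glu: 2 codons.
Asn: 2 codons.
Tyr: 2 codons.
Asp: 2 codons.
1 × 2 × 2 × 2 × 2 × 2 × 2 × 2 = 128.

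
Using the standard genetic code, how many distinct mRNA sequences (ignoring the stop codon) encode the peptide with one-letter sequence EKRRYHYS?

Glu: 2 codons.
Lys: 2 codons.
Arg: 6 codons.
Arg: 6 codons.
Tyr: 2 codons.
His: 2 codons.
Tyr: 2 codons.
Ser: 6 codons.
2 × 2 × 6 × 6 × 2 × 2 × 2 × 6 = 6912.

6912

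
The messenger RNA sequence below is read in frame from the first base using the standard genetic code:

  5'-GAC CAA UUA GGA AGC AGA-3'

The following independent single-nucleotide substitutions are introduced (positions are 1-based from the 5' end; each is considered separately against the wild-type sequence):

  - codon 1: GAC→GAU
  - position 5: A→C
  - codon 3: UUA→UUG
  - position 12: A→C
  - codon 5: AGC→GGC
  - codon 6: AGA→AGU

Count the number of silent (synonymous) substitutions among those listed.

3

Codon 1: GAC (Asp) → GAU (Asp) — synonymous.
Codon 2: CAA (Gln) → CCA (Pro) — missense.
Codon 3: UUA (Leu) → UUG (Leu) — synonymous.
Codon 4: GGA (Gly) → GGC (Gly) — synonymous.
Codon 5: AGC (Ser) → GGC (Gly) — missense.
Codon 6: AGA (Arg) → AGU (Ser) — missense.
Synonymous: 3 of 6.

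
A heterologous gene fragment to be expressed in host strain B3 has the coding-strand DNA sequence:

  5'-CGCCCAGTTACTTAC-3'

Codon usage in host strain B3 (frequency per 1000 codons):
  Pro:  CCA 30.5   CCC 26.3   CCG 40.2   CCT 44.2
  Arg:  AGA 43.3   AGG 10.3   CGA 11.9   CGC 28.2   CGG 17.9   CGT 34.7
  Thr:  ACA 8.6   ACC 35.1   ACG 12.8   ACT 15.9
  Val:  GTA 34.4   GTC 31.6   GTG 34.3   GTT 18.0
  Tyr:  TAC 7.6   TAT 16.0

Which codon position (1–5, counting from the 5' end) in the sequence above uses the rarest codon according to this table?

Codon 1 CGC (Arg): 28.2 per 1000.
Codon 2 CCA (Pro): 30.5 per 1000.
Codon 3 GTT (Val): 18.0 per 1000.
Codon 4 ACT (Thr): 15.9 per 1000.
Codon 5 TAC (Tyr): 7.6 per 1000.
Lowest frequency is 7.6 at codon 5.

5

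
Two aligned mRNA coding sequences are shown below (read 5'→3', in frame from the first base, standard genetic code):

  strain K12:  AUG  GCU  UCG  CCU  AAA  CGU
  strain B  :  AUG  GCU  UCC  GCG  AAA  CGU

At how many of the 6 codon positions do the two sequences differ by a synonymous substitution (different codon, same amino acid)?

Codon 1: AUG Met / AUG Met — identical.
Codon 2: GCU Ala / GCU Ala — identical.
Codon 3: UCG Ser / UCC Ser — synonymous.
Codon 4: CCU Pro / GCG Ala — nonsynonymous.
Codon 5: AAA Lys / AAA Lys — identical.
Codon 6: CGU Arg / CGU Arg — identical.
Synonymous differences: 1.

1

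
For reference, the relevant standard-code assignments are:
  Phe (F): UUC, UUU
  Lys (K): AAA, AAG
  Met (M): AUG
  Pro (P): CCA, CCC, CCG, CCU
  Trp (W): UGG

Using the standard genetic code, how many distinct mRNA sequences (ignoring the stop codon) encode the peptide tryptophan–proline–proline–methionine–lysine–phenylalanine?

Trp: 1 codon.
Pro: 4 codons.
Pro: 4 codons.
Met: 1 codon.
Lys: 2 codons.
Phe: 2 codons.
1 × 4 × 4 × 1 × 2 × 2 = 64.

64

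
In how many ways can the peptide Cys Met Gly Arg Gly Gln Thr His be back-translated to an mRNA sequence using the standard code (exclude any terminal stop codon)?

3072

Cys: 2 codons.
Met: 1 codon.
Gly: 4 codons.
Arg: 6 codons.
Gly: 4 codons.
Gln: 2 codons.
Thr: 4 codons.
His: 2 codons.
2 × 1 × 4 × 6 × 4 × 2 × 4 × 2 = 3072.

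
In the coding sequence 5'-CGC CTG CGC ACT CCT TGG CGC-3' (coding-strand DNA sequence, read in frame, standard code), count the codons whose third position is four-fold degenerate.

Codon 1 CGC (Arg): third position 4-fold.
Codon 2 CTG (Leu): third position 4-fold.
Codon 3 CGC (Arg): third position 4-fold.
Codon 4 ACT (Thr): third position 4-fold.
Codon 5 CCT (Pro): third position 4-fold.
Codon 6 TGG (Trp): third position 1-fold.
Codon 7 CGC (Arg): third position 4-fold.
Four-fold degenerate third positions: 6.

6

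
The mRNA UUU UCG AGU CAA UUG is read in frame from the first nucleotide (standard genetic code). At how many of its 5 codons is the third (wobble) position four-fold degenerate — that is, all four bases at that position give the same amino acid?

1

Codon 1 UUU (Phe): third position 2-fold.
Codon 2 UCG (Ser): third position 4-fold.
Codon 3 AGU (Ser): third position 2-fold.
Codon 4 CAA (Gln): third position 2-fold.
Codon 5 UUG (Leu): third position 2-fold.
Four-fold degenerate third positions: 1.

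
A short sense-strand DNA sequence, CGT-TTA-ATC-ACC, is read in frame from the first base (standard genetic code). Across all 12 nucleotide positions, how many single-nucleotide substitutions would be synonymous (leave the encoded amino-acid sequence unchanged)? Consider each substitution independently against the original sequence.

Codon 1 (CGT, Arg): 3 synonymous substitutions.
Codon 2 (TTA, Leu): 2 synonymous substitutions.
Codon 3 (ATC, Ile): 2 synonymous substitutions.
Codon 4 (ACC, Thr): 3 synonymous substitutions.
Total: 3 + 2 + 2 + 3 = 10.

10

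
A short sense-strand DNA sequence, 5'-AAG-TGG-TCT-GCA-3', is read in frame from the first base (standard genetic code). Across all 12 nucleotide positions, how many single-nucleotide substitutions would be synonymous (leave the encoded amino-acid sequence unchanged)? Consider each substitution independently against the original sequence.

7

Codon 1 (AAG, Lys): 1 synonymous substitution.
Codon 2 (TGG, Trp): 0 synonymous substitutions.
Codon 3 (TCT, Ser): 3 synonymous substitutions.
Codon 4 (GCA, Ala): 3 synonymous substitutions.
Total: 1 + 0 + 3 + 3 = 7.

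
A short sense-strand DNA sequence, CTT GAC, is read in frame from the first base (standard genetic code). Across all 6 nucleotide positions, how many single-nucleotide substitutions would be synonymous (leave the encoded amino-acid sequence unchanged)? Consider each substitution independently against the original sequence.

4

Codon 1 (CTT, Leu): 3 synonymous substitutions.
Codon 2 (GAC, Asp): 1 synonymous substitution.
Total: 3 + 1 = 4.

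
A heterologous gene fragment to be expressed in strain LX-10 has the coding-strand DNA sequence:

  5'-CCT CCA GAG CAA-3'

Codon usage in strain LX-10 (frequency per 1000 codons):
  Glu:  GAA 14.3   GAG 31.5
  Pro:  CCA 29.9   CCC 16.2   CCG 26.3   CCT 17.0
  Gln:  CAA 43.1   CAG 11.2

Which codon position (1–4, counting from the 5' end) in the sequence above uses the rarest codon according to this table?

Codon 1 CCT (Pro): 17.0 per 1000.
Codon 2 CCA (Pro): 29.9 per 1000.
Codon 3 GAG (Glu): 31.5 per 1000.
Codon 4 CAA (Gln): 43.1 per 1000.
Lowest frequency is 17.0 at codon 1.

1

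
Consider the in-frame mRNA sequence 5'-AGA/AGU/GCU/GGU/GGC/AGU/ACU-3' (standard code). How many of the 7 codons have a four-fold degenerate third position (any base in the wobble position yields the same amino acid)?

Codon 1 AGA (Arg): third position 2-fold.
Codon 2 AGU (Ser): third position 2-fold.
Codon 3 GCU (Ala): third position 4-fold.
Codon 4 GGU (Gly): third position 4-fold.
Codon 5 GGC (Gly): third position 4-fold.
Codon 6 AGU (Ser): third position 2-fold.
Codon 7 ACU (Thr): third position 4-fold.
Four-fold degenerate third positions: 4.

4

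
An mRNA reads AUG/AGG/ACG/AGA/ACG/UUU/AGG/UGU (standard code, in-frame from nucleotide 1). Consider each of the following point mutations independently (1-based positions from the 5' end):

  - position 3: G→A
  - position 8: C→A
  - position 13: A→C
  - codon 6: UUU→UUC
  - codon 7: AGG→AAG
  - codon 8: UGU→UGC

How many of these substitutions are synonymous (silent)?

Codon 1: AUG (Met) → AUA (Ile) — missense.
Codon 3: ACG (Thr) → AAG (Lys) — missense.
Codon 5: ACG (Thr) → CCG (Pro) — missense.
Codon 6: UUU (Phe) → UUC (Phe) — synonymous.
Codon 7: AGG (Arg) → AAG (Lys) — missense.
Codon 8: UGU (Cys) → UGC (Cys) — synonymous.
Synonymous: 2 of 6.

2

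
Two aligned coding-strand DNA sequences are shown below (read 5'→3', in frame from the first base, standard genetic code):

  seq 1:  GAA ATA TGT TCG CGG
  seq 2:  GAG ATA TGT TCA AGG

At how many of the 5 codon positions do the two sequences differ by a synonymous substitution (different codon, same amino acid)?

3

Codon 1: GAA Glu / GAG Glu — synonymous.
Codon 2: ATA Ile / ATA Ile — identical.
Codon 3: TGT Cys / TGT Cys — identical.
Codon 4: TCG Ser / TCA Ser — synonymous.
Codon 5: CGG Arg / AGG Arg — synonymous.
Synonymous differences: 3.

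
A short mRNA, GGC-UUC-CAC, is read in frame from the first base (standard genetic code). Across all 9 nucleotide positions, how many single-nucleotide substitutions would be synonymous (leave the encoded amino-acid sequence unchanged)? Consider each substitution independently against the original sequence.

5

Codon 1 (GGC, Gly): 3 synonymous substitutions.
Codon 2 (UUC, Phe): 1 synonymous substitution.
Codon 3 (CAC, His): 1 synonymous substitution.
Total: 3 + 1 + 1 = 5.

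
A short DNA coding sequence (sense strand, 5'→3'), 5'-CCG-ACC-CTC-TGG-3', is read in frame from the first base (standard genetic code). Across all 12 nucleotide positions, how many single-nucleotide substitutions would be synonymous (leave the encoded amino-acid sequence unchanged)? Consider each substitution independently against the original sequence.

Codon 1 (CCG, Pro): 3 synonymous substitutions.
Codon 2 (ACC, Thr): 3 synonymous substitutions.
Codon 3 (CTC, Leu): 3 synonymous substitutions.
Codon 4 (TGG, Trp): 0 synonymous substitutions.
Total: 3 + 3 + 3 + 0 = 9.

9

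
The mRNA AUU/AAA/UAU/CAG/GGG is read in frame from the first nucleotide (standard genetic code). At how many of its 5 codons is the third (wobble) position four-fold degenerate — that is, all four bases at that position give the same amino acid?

Codon 1 AUU (Ile): third position 3-fold.
Codon 2 AAA (Lys): third position 2-fold.
Codon 3 UAU (Tyr): third position 2-fold.
Codon 4 CAG (Gln): third position 2-fold.
Codon 5 GGG (Gly): third position 4-fold.
Four-fold degenerate third positions: 1.

1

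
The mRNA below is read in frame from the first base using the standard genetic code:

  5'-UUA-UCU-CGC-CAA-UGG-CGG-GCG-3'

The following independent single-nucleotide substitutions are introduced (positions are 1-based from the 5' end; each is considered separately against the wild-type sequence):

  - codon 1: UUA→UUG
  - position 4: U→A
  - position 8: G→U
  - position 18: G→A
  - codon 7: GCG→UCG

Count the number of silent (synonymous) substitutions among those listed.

2

Codon 1: UUA (Leu) → UUG (Leu) — synonymous.
Codon 2: UCU (Ser) → ACU (Thr) — missense.
Codon 3: CGC (Arg) → CUC (Leu) — missense.
Codon 6: CGG (Arg) → CGA (Arg) — synonymous.
Codon 7: GCG (Ala) → UCG (Ser) — missense.
Synonymous: 2 of 5.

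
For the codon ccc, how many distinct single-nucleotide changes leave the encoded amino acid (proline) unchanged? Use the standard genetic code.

Position 1: none → 0 synonymous.
Position 2: none → 0 synonymous.
Position 3: CCU, CCA, CCG → 3 synonymous.
Total: 0 + 0 + 3 = 3.

3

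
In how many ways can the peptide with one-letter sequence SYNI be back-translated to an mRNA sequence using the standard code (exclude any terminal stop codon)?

Ser: 6 codons.
Tyr: 2 codons.
Asn: 2 codons.
Ile: 3 codons.
6 × 2 × 2 × 3 = 72.

72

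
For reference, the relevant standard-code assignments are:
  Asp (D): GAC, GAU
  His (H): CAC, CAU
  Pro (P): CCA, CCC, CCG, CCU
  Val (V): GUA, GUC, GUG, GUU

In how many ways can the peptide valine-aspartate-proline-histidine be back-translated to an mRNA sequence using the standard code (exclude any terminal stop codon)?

64

Val: 4 codons.
Asp: 2 codons.
Pro: 4 codons.
His: 2 codons.
4 × 2 × 4 × 2 = 64.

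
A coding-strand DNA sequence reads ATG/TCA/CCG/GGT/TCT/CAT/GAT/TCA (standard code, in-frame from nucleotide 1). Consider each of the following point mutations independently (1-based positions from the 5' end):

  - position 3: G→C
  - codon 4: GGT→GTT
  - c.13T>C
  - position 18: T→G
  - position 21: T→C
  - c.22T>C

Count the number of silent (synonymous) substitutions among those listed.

Codon 1: ATG (Met) → ATC (Ile) — missense.
Codon 4: GGT (Gly) → GTT (Val) — missense.
Codon 5: TCT (Ser) → CCT (Pro) — missense.
Codon 6: CAT (His) → CAG (Gln) — missense.
Codon 7: GAT (Asp) → GAC (Asp) — synonymous.
Codon 8: TCA (Ser) → CCA (Pro) — missense.
Synonymous: 1 of 6.

1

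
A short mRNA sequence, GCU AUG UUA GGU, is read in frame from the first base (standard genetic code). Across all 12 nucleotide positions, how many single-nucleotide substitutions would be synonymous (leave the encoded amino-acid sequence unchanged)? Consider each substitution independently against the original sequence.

8

Codon 1 (GCU, Ala): 3 synonymous substitutions.
Codon 2 (AUG, Met): 0 synonymous substitutions.
Codon 3 (UUA, Leu): 2 synonymous substitutions.
Codon 4 (GGU, Gly): 3 synonymous substitutions.
Total: 3 + 0 + 2 + 3 = 8.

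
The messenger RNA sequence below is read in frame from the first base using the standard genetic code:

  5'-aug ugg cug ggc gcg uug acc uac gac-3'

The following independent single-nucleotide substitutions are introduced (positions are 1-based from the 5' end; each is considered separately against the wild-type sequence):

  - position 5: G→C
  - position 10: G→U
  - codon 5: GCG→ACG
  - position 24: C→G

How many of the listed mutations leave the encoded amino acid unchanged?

Codon 2: UGG (Trp) → UCG (Ser) — missense.
Codon 4: GGC (Gly) → UGC (Cys) — missense.
Codon 5: GCG (Ala) → ACG (Thr) — missense.
Codon 8: UAC (Tyr) → UAG (Stop) — nonsense.
Synonymous: 0 of 4.

0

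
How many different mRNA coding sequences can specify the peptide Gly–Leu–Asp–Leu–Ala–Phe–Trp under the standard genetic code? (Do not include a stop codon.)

Gly: 4 codons.
Leu: 6 codons.
Asp: 2 codons.
Leu: 6 codons.
Ala: 4 codons.
Phe: 2 codons.
Trp: 1 codon.
4 × 6 × 2 × 6 × 4 × 2 × 1 = 2304.

2304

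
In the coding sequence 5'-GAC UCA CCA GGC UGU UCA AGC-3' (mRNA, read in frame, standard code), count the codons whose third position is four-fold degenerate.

4

Codon 1 GAC (Asp): third position 2-fold.
Codon 2 UCA (Ser): third position 4-fold.
Codon 3 CCA (Pro): third position 4-fold.
Codon 4 GGC (Gly): third position 4-fold.
Codon 5 UGU (Cys): third position 2-fold.
Codon 6 UCA (Ser): third position 4-fold.
Codon 7 AGC (Ser): third position 2-fold.
Four-fold degenerate third positions: 4.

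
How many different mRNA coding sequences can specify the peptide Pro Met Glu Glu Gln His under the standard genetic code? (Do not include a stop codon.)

Pro: 4 codons.
Met: 1 codon.
Glu: 2 codons.
Glu: 2 codons.
Gln: 2 codons.
His: 2 codons.
4 × 1 × 2 × 2 × 2 × 2 = 64.

64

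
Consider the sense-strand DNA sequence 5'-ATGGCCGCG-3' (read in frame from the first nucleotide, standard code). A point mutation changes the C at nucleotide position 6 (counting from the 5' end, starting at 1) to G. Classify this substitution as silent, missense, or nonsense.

silent

Position 6 falls in codon 2: GCC → Ala.
After the substitution the codon is GCG → Ala.
Both encode Ala, so the change is synonymous.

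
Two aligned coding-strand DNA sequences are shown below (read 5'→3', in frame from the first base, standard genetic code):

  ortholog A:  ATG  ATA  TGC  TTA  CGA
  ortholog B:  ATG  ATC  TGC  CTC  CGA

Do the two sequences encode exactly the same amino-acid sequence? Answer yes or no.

yes

Codon 1: ATG Met / ATG Met — identical.
Codon 2: ATA Ile / ATC Ile — synonymous.
Codon 3: TGC Cys / TGC Cys — identical.
Codon 4: TTA Leu / CTC Leu — synonymous.
Codon 5: CGA Arg / CGA Arg — identical.
Nonsynonymous differences: 0 → same protein.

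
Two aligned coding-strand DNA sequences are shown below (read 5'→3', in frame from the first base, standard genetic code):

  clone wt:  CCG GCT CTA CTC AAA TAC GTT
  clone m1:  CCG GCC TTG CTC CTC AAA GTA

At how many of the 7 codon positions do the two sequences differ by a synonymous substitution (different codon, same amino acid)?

3

Codon 1: CCG Pro / CCG Pro — identical.
Codon 2: GCT Ala / GCC Ala — synonymous.
Codon 3: CTA Leu / TTG Leu — synonymous.
Codon 4: CTC Leu / CTC Leu — identical.
Codon 5: AAA Lys / CTC Leu — nonsynonymous.
Codon 6: TAC Tyr / AAA Lys — nonsynonymous.
Codon 7: GTT Val / GTA Val — synonymous.
Synonymous differences: 3.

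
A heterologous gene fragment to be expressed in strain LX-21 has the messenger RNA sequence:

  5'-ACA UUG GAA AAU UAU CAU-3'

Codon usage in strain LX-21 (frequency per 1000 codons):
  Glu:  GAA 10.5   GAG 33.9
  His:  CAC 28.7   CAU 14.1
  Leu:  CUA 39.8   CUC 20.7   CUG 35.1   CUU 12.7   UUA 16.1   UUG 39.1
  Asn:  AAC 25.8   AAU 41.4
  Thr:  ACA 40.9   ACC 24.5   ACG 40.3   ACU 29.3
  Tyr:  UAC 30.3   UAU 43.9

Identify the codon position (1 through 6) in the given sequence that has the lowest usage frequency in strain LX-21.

Codon 1 ACA (Thr): 40.9 per 1000.
Codon 2 UUG (Leu): 39.1 per 1000.
Codon 3 GAA (Glu): 10.5 per 1000.
Codon 4 AAU (Asn): 41.4 per 1000.
Codon 5 UAU (Tyr): 43.9 per 1000.
Codon 6 CAU (His): 14.1 per 1000.
Lowest frequency is 10.5 at codon 3.

3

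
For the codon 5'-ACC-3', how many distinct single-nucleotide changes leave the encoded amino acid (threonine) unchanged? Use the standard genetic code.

3

Position 1: none → 0 synonymous.
Position 2: none → 0 synonymous.
Position 3: ACT, ACA, ACG → 3 synonymous.
Total: 0 + 0 + 3 = 3.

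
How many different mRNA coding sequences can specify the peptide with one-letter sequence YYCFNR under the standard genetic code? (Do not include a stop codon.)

Tyr: 2 codons.
Tyr: 2 codons.
Cys: 2 codons.
Phe: 2 codons.
Asn: 2 codons.
Arg: 6 codons.
2 × 2 × 2 × 2 × 2 × 6 = 192.

192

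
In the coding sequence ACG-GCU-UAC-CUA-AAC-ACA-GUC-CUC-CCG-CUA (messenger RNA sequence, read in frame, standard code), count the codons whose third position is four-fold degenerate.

8

Codon 1 ACG (Thr): third position 4-fold.
Codon 2 GCU (Ala): third position 4-fold.
Codon 3 UAC (Tyr): third position 2-fold.
Codon 4 CUA (Leu): third position 4-fold.
Codon 5 AAC (Asn): third position 2-fold.
Codon 6 ACA (Thr): third position 4-fold.
Codon 7 GUC (Val): third position 4-fold.
Codon 8 CUC (Leu): third position 4-fold.
Codon 9 CCG (Pro): third position 4-fold.
Codon 10 CUA (Leu): third position 4-fold.
Four-fold degenerate third positions: 8.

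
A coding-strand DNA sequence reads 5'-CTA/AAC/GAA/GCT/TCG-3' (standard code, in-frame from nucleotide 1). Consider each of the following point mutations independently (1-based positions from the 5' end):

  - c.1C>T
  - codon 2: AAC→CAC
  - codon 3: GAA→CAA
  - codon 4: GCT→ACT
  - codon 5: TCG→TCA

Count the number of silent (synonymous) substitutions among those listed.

Codon 1: CTA (Leu) → TTA (Leu) — synonymous.
Codon 2: AAC (Asn) → CAC (His) — missense.
Codon 3: GAA (Glu) → CAA (Gln) — missense.
Codon 4: GCT (Ala) → ACT (Thr) — missense.
Codon 5: TCG (Ser) → TCA (Ser) — synonymous.
Synonymous: 2 of 5.

2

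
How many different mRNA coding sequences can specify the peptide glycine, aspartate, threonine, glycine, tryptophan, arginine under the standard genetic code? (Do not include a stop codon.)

Gly: 4 codons.
Asp: 2 codons.
Thr: 4 codons.
Gly: 4 codons.
Trp: 1 codon.
Arg: 6 codons.
4 × 2 × 4 × 4 × 1 × 6 = 768.

768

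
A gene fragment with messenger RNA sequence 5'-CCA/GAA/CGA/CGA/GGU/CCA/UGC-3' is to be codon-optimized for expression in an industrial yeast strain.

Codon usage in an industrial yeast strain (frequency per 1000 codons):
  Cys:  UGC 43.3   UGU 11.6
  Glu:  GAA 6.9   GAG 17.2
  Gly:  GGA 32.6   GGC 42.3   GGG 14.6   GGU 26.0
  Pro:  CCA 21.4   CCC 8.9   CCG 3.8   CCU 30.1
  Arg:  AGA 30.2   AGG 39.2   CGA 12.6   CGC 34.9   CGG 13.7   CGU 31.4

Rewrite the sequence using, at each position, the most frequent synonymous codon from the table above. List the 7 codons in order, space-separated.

CCU GAG AGG AGG GGC CCU UGC

Codon 1 (Pro): best is CCU at 30.1.
Codon 2 (Glu): best is GAG at 17.2.
Codon 3 (Arg): best is AGG at 39.2.
Codon 4 (Arg): best is AGG at 39.2.
Codon 5 (Gly): best is GGC at 42.3.
Codon 6 (Pro): best is CCU at 30.1.
Codon 7 (Cys): best is UGC at 43.3.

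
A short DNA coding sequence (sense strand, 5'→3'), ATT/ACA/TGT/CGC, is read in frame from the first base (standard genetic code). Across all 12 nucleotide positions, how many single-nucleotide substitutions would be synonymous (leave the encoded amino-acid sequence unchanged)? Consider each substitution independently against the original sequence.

9

Codon 1 (ATT, Ile): 2 synonymous substitutions.
Codon 2 (ACA, Thr): 3 synonymous substitutions.
Codon 3 (TGT, Cys): 1 synonymous substitution.
Codon 4 (CGC, Arg): 3 synonymous substitutions.
Total: 2 + 3 + 1 + 3 = 9.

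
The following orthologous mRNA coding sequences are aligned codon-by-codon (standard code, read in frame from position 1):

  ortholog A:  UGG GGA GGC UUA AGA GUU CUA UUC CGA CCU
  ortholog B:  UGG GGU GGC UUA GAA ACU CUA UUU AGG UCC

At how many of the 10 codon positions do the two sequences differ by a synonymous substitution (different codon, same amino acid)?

Codon 1: UGG Trp / UGG Trp — identical.
Codon 2: GGA Gly / GGU Gly — synonymous.
Codon 3: GGC Gly / GGC Gly — identical.
Codon 4: UUA Leu / UUA Leu — identical.
Codon 5: AGA Arg / GAA Glu — nonsynonymous.
Codon 6: GUU Val / ACU Thr — nonsynonymous.
Codon 7: CUA Leu / CUA Leu — identical.
Codon 8: UUC Phe / UUU Phe — synonymous.
Codon 9: CGA Arg / AGG Arg — synonymous.
Codon 10: CCU Pro / UCC Ser — nonsynonymous.
Synonymous differences: 3.

3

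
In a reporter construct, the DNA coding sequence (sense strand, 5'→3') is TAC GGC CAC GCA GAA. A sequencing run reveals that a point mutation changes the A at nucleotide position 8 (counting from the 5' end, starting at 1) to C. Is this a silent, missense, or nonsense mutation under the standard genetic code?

Position 8 falls in codon 3: CAC → His.
After the substitution the codon is CCC → Pro.
His ≠ Pro, so this is a missense mutation.

missense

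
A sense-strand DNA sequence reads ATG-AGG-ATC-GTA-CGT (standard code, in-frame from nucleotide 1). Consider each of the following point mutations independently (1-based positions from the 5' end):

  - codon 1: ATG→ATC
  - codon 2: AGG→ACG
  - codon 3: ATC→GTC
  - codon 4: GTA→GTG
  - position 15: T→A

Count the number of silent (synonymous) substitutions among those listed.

Codon 1: ATG (Met) → ATC (Ile) — missense.
Codon 2: AGG (Arg) → ACG (Thr) — missense.
Codon 3: ATC (Ile) → GTC (Val) — missense.
Codon 4: GTA (Val) → GTG (Val) — synonymous.
Codon 5: CGT (Arg) → CGA (Arg) — synonymous.
Synonymous: 2 of 5.

2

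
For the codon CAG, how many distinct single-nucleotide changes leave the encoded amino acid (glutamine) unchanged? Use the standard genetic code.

1

Position 1: none → 0 synonymous.
Position 2: none → 0 synonymous.
Position 3: CAA → 1 synonymous.
Total: 0 + 0 + 1 = 1.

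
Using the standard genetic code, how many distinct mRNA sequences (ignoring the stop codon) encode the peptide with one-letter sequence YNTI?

48

Tyr: 2 codons.
Asn: 2 codons.
Thr: 4 codons.
Ile: 3 codons.
2 × 2 × 4 × 3 = 48.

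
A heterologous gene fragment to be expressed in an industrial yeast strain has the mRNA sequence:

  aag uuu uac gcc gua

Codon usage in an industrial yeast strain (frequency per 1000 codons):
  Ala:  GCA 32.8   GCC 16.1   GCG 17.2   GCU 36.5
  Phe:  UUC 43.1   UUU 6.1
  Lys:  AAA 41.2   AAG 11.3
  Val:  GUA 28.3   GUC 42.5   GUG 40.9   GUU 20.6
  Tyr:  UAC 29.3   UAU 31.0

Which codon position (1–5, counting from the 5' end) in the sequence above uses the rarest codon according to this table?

Codon 1 AAG (Lys): 11.3 per 1000.
Codon 2 UUU (Phe): 6.1 per 1000.
Codon 3 UAC (Tyr): 29.3 per 1000.
Codon 4 GCC (Ala): 16.1 per 1000.
Codon 5 GUA (Val): 28.3 per 1000.
Lowest frequency is 6.1 at codon 2.

2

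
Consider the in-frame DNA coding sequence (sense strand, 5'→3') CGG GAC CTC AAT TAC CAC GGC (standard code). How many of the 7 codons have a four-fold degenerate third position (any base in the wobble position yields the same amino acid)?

3

Codon 1 CGG (Arg): third position 4-fold.
Codon 2 GAC (Asp): third position 2-fold.
Codon 3 CTC (Leu): third position 4-fold.
Codon 4 AAT (Asn): third position 2-fold.
Codon 5 TAC (Tyr): third position 2-fold.
Codon 6 CAC (His): third position 2-fold.
Codon 7 GGC (Gly): third position 4-fold.
Four-fold degenerate third positions: 3.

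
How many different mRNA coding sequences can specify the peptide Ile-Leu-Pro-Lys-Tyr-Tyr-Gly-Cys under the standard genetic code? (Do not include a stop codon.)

Ile: 3 codons.
Leu: 6 codons.
Pro: 4 codons.
Lys: 2 codons.
Tyr: 2 codons.
Tyr: 2 codons.
Gly: 4 codons.
Cys: 2 codons.
3 × 6 × 4 × 2 × 2 × 2 × 4 × 2 = 4608.

4608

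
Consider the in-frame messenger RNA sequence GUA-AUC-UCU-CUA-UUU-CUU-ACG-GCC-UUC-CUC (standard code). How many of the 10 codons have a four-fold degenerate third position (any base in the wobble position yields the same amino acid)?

7

Codon 1 GUA (Val): third position 4-fold.
Codon 2 AUC (Ile): third position 3-fold.
Codon 3 UCU (Ser): third position 4-fold.
Codon 4 CUA (Leu): third position 4-fold.
Codon 5 UUU (Phe): third position 2-fold.
Codon 6 CUU (Leu): third position 4-fold.
Codon 7 ACG (Thr): third position 4-fold.
Codon 8 GCC (Ala): third position 4-fold.
Codon 9 UUC (Phe): third position 2-fold.
Codon 10 CUC (Leu): third position 4-fold.
Four-fold degenerate third positions: 7.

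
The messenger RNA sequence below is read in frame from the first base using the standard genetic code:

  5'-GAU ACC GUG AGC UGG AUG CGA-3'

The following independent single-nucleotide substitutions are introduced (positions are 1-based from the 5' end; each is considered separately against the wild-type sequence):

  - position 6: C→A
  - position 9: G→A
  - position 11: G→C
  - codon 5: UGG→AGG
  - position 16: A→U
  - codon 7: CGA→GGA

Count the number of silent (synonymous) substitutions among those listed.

2

Codon 2: ACC (Thr) → ACA (Thr) — synonymous.
Codon 3: GUG (Val) → GUA (Val) — synonymous.
Codon 4: AGC (Ser) → ACC (Thr) — missense.
Codon 5: UGG (Trp) → AGG (Arg) — missense.
Codon 6: AUG (Met) → UUG (Leu) — missense.
Codon 7: CGA (Arg) → GGA (Gly) — missense.
Synonymous: 2 of 6.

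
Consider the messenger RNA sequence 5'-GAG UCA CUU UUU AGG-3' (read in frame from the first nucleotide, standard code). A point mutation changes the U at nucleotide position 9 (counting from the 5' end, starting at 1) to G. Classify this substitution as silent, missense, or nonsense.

Position 9 falls in codon 3: CUU → Leu.
After the substitution the codon is CUG → Leu.
Both encode Leu, so the change is synonymous.

silent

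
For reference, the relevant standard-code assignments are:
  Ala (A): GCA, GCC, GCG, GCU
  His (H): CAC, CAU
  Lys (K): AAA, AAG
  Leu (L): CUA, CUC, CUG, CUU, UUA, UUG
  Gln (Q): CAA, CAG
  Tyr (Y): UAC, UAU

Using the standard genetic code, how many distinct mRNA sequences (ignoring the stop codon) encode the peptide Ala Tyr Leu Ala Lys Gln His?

Ala: 4 codons.
Tyr: 2 codons.
Leu: 6 codons.
Ala: 4 codons.
Lys: 2 codons.
Gln: 2 codons.
His: 2 codons.
4 × 2 × 6 × 4 × 2 × 2 × 2 = 1536.

1536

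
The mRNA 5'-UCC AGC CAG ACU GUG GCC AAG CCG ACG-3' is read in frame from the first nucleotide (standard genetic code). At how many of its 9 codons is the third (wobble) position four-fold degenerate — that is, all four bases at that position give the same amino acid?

6

Codon 1 UCC (Ser): third position 4-fold.
Codon 2 AGC (Ser): third position 2-fold.
Codon 3 CAG (Gln): third position 2-fold.
Codon 4 ACU (Thr): third position 4-fold.
Codon 5 GUG (Val): third position 4-fold.
Codon 6 GCC (Ala): third position 4-fold.
Codon 7 AAG (Lys): third position 2-fold.
Codon 8 CCG (Pro): third position 4-fold.
Codon 9 ACG (Thr): third position 4-fold.
Four-fold degenerate third positions: 6.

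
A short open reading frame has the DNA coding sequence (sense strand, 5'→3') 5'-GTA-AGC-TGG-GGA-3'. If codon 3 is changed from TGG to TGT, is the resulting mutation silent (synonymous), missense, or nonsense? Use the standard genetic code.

missense

Position 9 falls in codon 3: TGG → Trp.
After the substitution the codon is TGT → Cys.
Trp ≠ Cys, so this is a missense mutation.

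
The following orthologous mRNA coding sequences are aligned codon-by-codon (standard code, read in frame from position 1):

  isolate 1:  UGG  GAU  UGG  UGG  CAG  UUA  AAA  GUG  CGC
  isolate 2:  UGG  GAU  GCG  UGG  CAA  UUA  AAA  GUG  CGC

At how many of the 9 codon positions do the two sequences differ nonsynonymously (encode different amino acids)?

1

Codon 1: UGG Trp / UGG Trp — identical.
Codon 2: GAU Asp / GAU Asp — identical.
Codon 3: UGG Trp / GCG Ala — nonsynonymous.
Codon 4: UGG Trp / UGG Trp — identical.
Codon 5: CAG Gln / CAA Gln — synonymous.
Codon 6: UUA Leu / UUA Leu — identical.
Codon 7: AAA Lys / AAA Lys — identical.
Codon 8: GUG Val / GUG Val — identical.
Codon 9: CGC Arg / CGC Arg — identical.
Nonsynonymous differences: 1.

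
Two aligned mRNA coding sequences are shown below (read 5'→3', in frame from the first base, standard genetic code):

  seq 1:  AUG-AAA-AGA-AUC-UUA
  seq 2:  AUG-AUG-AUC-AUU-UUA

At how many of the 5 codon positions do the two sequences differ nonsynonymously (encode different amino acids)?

2

Codon 1: AUG Met / AUG Met — identical.
Codon 2: AAA Lys / AUG Met — nonsynonymous.
Codon 3: AGA Arg / AUC Ile — nonsynonymous.
Codon 4: AUC Ile / AUU Ile — synonymous.
Codon 5: UUA Leu / UUA Leu — identical.
Nonsynonymous differences: 2.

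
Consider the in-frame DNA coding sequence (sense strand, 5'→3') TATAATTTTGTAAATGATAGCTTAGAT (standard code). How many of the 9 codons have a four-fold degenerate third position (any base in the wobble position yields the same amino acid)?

Codon 1 TAT (Tyr): third position 2-fold.
Codon 2 AAT (Asn): third position 2-fold.
Codon 3 TTT (Phe): third position 2-fold.
Codon 4 GTA (Val): third position 4-fold.
Codon 5 AAT (Asn): third position 2-fold.
Codon 6 GAT (Asp): third position 2-fold.
Codon 7 AGC (Ser): third position 2-fold.
Codon 8 TTA (Leu): third position 2-fold.
Codon 9 GAT (Asp): third position 2-fold.
Four-fold degenerate third positions: 1.

1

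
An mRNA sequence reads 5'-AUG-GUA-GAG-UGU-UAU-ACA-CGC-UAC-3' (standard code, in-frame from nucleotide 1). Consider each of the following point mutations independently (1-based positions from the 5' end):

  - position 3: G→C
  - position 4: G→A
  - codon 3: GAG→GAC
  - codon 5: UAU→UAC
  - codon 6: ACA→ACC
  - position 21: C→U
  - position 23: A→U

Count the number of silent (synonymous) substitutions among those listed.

3

Codon 1: AUG (Met) → AUC (Ile) — missense.
Codon 2: GUA (Val) → AUA (Ile) — missense.
Codon 3: GAG (Glu) → GAC (Asp) — missense.
Codon 5: UAU (Tyr) → UAC (Tyr) — synonymous.
Codon 6: ACA (Thr) → ACC (Thr) — synonymous.
Codon 7: CGC (Arg) → CGU (Arg) — synonymous.
Codon 8: UAC (Tyr) → UUC (Phe) — missense.
Synonymous: 3 of 7.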